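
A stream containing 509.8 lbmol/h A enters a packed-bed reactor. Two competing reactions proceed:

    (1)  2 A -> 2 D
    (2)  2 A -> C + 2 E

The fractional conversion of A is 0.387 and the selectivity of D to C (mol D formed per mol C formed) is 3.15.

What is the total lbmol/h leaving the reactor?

548 lbmol/h

Conversion of A: A consumed = 0.387 × 509.8 = 197.3 lbmol/h = 2ξ₁ + 2ξ₂.
Selectivity: 2ξ₁ / (1ξ₂) = 3.15 → ξ₁ = 1.575 ξ₂.
Substitute: (2·1.575 + 2) ξ₂ = 197.3 → ξ₂ = 38.31 lbmol/h, ξ₁ = 60.34 lbmol/h.
Outlet amounts (n = n₀ + Σ ν·ξ):
  A: 509.8 − 2(60.34) − 2(38.31) = 312.5
  D: 0 + 2(60.34) = 120.7
  C: 0 + 1(38.31) = 38.31
  E: 0 + 2(38.31) = 76.62
Total out = 312.5 + 120.7 + 38.31 + 76.62 = 548.1 lbmol/h.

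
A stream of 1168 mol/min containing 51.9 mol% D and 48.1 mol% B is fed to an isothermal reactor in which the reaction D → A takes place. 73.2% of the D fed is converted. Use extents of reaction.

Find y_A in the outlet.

D reacted = 0.732 × 606.2 = 443.7 mol/min; ν_D = −1, so ξ = 443.7/1 = 443.7 mol/min.
Outlet amounts (n = n₀ + ν ξ):
  D: 606.2 − 1(443.7) = 162.5
  A: 0 + 1(443.7) = 443.7
  B: 561.8 (inert)
Total out = 1168 mol/min; y_A = 443.7 / 1168 = 0.3799.

0.38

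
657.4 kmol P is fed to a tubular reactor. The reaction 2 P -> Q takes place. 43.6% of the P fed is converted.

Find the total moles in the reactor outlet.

P reacted = 0.436 × 657.4 = 286.6 kmol; ν_P = −2, so ξ = 286.6/2 = 143.3 kmol.
Outlet amounts (n = n₀ + ν ξ):
  P: 657.4 − 2(143.3) = 370.8
  Q: 0 + 1(143.3) = 143.3
Total out = 370.8 + 143.3 = 514.1 kmol.

514 kmol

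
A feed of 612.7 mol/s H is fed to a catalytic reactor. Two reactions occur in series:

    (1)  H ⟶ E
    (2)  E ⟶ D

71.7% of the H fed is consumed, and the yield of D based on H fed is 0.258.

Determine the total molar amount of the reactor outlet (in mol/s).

Conversion of H: H consumed = 1ξ₁ = 0.717 × 612.7 → ξ₁ = 439.3 mol/s.
Yield of D: 1ξ₂ / 612.7 = 0.258 → ξ₂ = 158.1 mol/s.
Outlet amounts (n = n₀ + Σ ν·ξ):
  H: 612.7 − 1(439.3) = 173.4
  E: 0 + 1(439.3) − 1(158.1) = 281.2
  D: 0 + 1(158.1) = 158.1
Total out = 173.4 + 281.2 + 158.1 = 612.7 mol/s.

613 mol/s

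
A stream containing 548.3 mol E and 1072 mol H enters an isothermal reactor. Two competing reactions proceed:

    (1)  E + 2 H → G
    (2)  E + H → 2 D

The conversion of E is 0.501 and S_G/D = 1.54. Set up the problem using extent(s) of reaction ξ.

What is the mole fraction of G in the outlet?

Conversion of E: E consumed = 0.501 × 548.3 = 274.7 mol = 1ξ₁ + 1ξ₂.
Selectivity: 1ξ₁ / (2ξ₂) = 1.54 → ξ₁ = 3.08 ξ₂.
Substitute: (1·3.08 + 1) ξ₂ = 274.7 → ξ₂ = 67.33 mol, ξ₁ = 207.4 mol.
Outlet amounts (n = n₀ + Σ ν·ξ):
  E: 548.3 − 1(207.4) − 1(67.33) = 273.6
  H: 1072 − 2(207.4) − 1(67.33) = 589.9
  G: 0 + 1(207.4) = 207.4
  D: 0 + 2(67.33) = 134.7
Total out = 1206 mol; y_G = 207.4 / 1206 = 0.172.

0.172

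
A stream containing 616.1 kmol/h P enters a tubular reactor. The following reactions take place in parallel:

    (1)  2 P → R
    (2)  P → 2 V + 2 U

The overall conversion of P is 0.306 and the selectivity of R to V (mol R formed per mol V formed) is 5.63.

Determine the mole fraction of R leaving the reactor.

0.164

Conversion of P: P consumed = 0.306 × 616.1 = 188.5 kmol/h = 2ξ₁ + 1ξ₂.
Selectivity: 1ξ₁ / (2ξ₂) = 5.63 → ξ₁ = 11.26 ξ₂.
Substitute: (2·11.26 + 1) ξ₂ = 188.5 → ξ₂ = 8.016 kmol/h, ξ₁ = 90.26 kmol/h.
Outlet amounts (n = n₀ + Σ ν·ξ):
  P: 616.1 − 2(90.26) − 1(8.016) = 427.6
  R: 0 + 1(90.26) = 90.26
  V: 0 + 2(8.016) = 16.03
  U: 0 + 2(8.016) = 16.03
Total out = 549.9 kmol/h; y_R = 90.26 / 549.9 = 0.1641.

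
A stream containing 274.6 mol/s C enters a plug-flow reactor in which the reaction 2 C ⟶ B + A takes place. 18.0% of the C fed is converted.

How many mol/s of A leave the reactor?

C reacted = 0.18 × 274.6 = 49.43 mol/s; ν_C = −2, so ξ = 49.43/2 = 24.71 mol/s.
Outlet amounts (n = n₀ + ν ξ):
  C: 274.6 − 2(24.71) = 225.2
  B: 0 + 1(24.71) = 24.71
  A: 0 + 1(24.71) = 24.71

24.7 mol/s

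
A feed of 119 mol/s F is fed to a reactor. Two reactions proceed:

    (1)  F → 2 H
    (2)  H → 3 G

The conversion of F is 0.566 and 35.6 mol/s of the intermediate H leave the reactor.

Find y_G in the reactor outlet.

0.773

Conversion of F: F consumed = 1ξ₁ = 0.566 × 119 → ξ₁ = 67.35 mol/s.
H balance: n_H = 0 + 2ξ₁ − 1ξ₂ = 35.6 → ξ₂ = (2·67.35 − 35.6)/1 = 99.11 mol/s.
Outlet amounts (n = n₀ + Σ ν·ξ):
  F: 119 − 1(67.35) = 51.65
  H: 0 + 2(67.35) − 1(99.11) = 35.6
  G: 0 + 3(99.11) = 297.3
Total out = 384.6 mol/s; y_G = 297.3 / 384.6 = 0.7731.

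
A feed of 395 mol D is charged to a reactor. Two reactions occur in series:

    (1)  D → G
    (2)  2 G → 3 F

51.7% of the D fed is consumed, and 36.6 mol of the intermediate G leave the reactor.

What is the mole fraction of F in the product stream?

0.525

Conversion of D: D consumed = 1ξ₁ = 0.517 × 395 → ξ₁ = 204.2 mol.
G balance: n_G = 0 + 1ξ₁ − 2ξ₂ = 36.6 → ξ₂ = (1·204.2 − 36.6)/2 = 83.81 mol.
Outlet amounts (n = n₀ + Σ ν·ξ):
  D: 395 − 1(204.2) = 190.8
  G: 0 + 1(204.2) − 2(83.81) = 36.6
  F: 0 + 3(83.81) = 251.4
Total out = 478.8 mol; y_F = 251.4 / 478.8 = 0.5251.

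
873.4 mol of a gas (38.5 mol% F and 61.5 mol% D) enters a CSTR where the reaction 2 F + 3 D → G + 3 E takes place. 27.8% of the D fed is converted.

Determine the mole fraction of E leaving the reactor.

D reacted = 0.278 × 537.1 = 149.3 mol; ν_D = −3, so ξ = 149.3/3 = 49.78 mol.
Outlet amounts (n = n₀ + ν ξ):
  F: 336.3 − 2(49.78) = 236.7
  D: 537.1 − 3(49.78) = 387.8
  G: 0 + 1(49.78) = 49.78
  E: 0 + 3(49.78) = 149.3
Total out = 823.6 mol; y_E = 149.3 / 823.6 = 0.1813.

0.181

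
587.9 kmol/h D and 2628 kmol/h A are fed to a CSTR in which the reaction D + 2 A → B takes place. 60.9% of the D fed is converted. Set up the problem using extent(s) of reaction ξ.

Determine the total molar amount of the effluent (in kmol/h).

2500 kmol/h

D reacted = 0.609 × 587.9 = 358 kmol/h; ν_D = −1, so ξ = 358/1 = 358 kmol/h.
Outlet amounts (n = n₀ + ν ξ):
  D: 587.9 − 1(358) = 229.9
  A: 2628 − 2(358) = 1912
  B: 0 + 1(358) = 358
Total out = 229.9 + 1912 + 358 = 2500 kmol/h.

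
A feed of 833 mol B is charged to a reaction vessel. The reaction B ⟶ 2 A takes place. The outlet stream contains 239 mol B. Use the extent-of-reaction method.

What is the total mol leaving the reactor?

For B: n = n₀ − 1ξ → 239 = 833 − 1ξ, giving ξ = 594 mol.
Outlet amounts (n = n₀ + ν ξ):
  B: 833 − 1(594) = 239
  A: 0 + 2(594) = 1188
Total out = 239 + 1188 = 1427 mol.

1430 mol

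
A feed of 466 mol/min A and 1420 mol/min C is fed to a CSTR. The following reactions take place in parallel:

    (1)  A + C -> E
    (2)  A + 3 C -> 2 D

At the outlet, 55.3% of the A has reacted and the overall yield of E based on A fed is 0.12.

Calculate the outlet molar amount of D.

Yield of E: 1ξ₁ / 466 = 0.12 → ξ₁ = 55.92 mol/min.
Conversion of A: 1ξ₁ + 1ξ₂ = 0.553 × 466 = 257.7 → ξ₂ = 201.8 mol/min.
Outlet amounts (n = n₀ + Σ ν·ξ):
  A: 466 − 1(55.92) − 1(201.8) = 208.3
  C: 1420 − 1(55.92) − 3(201.8) = 758.7
  E: 0 + 1(55.92) = 55.92
  D: 0 + 2(201.8) = 403.6

404 mol/min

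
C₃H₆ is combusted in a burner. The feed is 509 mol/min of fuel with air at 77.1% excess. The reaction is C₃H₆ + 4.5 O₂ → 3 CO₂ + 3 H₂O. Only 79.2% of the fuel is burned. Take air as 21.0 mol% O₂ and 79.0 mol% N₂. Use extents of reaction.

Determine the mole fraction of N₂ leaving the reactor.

0.762

Stoichiometric O₂ = 4.5 × 509 = 2290 mol/min; O₂ fed = 2290 × 1.771 = 4056 mol/min.
N₂ fed = 4056 × 79/21 = 15260 mol/min.
Fuel reacted = 0.792 × 509 → ξ = 403.1 mol/min.
Outlet (n = n₀ + ν ξ):
  C₃H₆: 509 − 1(403.1) = 105.9
  O₂: 4056 − 4.5(403.1) = 2242
  N₂: 15260 (inert)
  CO₂: 0 + 3(403.1) = 1209
  H₂O: 0 + 3(403.1) = 1209
Total out = 20030 mol/min; y_N₂ = 15260 / 20030 = 0.762.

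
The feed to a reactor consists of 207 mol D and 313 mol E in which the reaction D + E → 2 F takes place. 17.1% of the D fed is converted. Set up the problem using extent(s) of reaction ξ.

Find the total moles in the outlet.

520 mol

D reacted = 0.171 × 207 = 35.4 mol; ν_D = −1, so ξ = 35.4/1 = 35.4 mol.
Outlet amounts (n = n₀ + ν ξ):
  D: 207 − 1(35.4) = 171.6
  E: 313 − 1(35.4) = 277.6
  F: 0 + 2(35.4) = 70.79
Total out = 171.6 + 277.6 + 70.79 = 520 mol.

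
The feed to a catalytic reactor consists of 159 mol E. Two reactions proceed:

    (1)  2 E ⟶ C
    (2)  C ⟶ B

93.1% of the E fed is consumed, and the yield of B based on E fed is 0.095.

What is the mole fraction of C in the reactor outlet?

0.693

Conversion of E: E consumed = 2ξ₁ = 0.931 × 159 → ξ₁ = 74.01 mol.
Yield of B: 1ξ₂ / 159 = 0.095 → ξ₂ = 15.11 mol.
Outlet amounts (n = n₀ + Σ ν·ξ):
  E: 159 − 2(74.01) = 10.97
  C: 0 + 1(74.01) − 1(15.11) = 58.91
  B: 0 + 1(15.11) = 15.11
Total out = 84.99 mol; y_C = 58.91 / 84.99 = 0.6932.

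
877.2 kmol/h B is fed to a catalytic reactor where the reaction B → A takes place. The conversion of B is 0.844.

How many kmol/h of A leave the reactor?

740 kmol/h

B reacted = 0.844 × 877.2 = 740.4 kmol/h; ν_B = −1, so ξ = 740.4/1 = 740.4 kmol/h.
Outlet amounts (n = n₀ + ν ξ):
  B: 877.2 − 1(740.4) = 136.8
  A: 0 + 1(740.4) = 740.4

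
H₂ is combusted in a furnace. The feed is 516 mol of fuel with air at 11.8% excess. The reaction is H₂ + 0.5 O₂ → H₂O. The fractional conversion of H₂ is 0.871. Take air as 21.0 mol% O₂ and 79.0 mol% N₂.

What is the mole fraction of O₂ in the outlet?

Stoichiometric O₂ = 0.5 × 516 = 258 mol; O₂ fed = 258 × 1.118 = 288.4 mol.
N₂ fed = 288.4 × 79/21 = 1085 mol.
Fuel reacted = 0.871 × 516 → ξ = 449.4 mol.
Outlet (n = n₀ + ν ξ):
  H₂: 516 − 1(449.4) = 66.56
  O₂: 288.4 − 0.5(449.4) = 63.73
  N₂: 1085 (inert)
  H₂O: 0 + 1(449.4) = 449.4
Total out = 1665 mol; y_O₂ = 63.73 / 1665 = 0.03828.

0.0383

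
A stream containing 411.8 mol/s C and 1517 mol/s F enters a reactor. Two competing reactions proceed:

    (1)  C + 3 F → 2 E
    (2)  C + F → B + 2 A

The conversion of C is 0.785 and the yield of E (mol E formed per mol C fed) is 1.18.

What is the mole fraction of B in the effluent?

Yield of E: 2ξ₁ / 411.8 = 1.18 → ξ₁ = 243 mol/s.
Conversion of C: 1ξ₁ + 1ξ₂ = 0.785 × 411.8 = 323.3 → ξ₂ = 80.3 mol/s.
Outlet amounts (n = n₀ + Σ ν·ξ):
  C: 411.8 − 1(243) − 1(80.3) = 88.54
  F: 1517 − 3(243) − 1(80.3) = 707.8
  E: 0 + 2(243) = 485.9
  B: 0 + 1(80.3) = 80.3
  A: 0 + 2(80.3) = 160.6
Total out = 1523 mol/s; y_B = 80.3 / 1523 = 0.05272.

0.0527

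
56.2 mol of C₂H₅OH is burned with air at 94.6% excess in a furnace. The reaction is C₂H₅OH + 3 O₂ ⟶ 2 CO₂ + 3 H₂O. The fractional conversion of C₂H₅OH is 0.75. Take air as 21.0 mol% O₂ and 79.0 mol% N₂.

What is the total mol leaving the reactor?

1660 mol

Stoichiometric O₂ = 3 × 56.2 = 168.6 mol; O₂ fed = 168.6 × 1.946 = 328.1 mol.
N₂ fed = 328.1 × 79/21 = 1234 mol.
Fuel reacted = 0.75 × 56.2 → ξ = 42.15 mol.
Outlet (n = n₀ + ν ξ):
  C₂H₅OH: 56.2 − 1(42.15) = 14.05
  O₂: 328.1 − 3(42.15) = 201.6
  N₂: 1234 (inert)
  CO₂: 0 + 2(42.15) = 84.3
  H₂O: 0 + 3(42.15) = 126.5
Total out = 14.05 + 201.6 + 1234 + 84.3 + 126.5 = 1661 mol.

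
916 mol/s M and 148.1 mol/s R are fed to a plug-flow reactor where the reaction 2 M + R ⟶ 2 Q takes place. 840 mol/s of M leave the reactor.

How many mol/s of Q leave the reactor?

76 mol/s

For M: n = n₀ − 2ξ → 840 = 916 − 2ξ, giving ξ = 38 mol/s.
Outlet amounts (n = n₀ + ν ξ):
  M: 916 − 2(38) = 840
  R: 148.1 − 1(38) = 110.1
  Q: 0 + 2(38) = 76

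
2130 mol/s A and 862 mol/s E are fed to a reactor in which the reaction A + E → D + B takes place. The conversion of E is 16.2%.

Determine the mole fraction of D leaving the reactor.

0.0467

E reacted = 0.162 × 862 = 139.6 mol/s; ν_E = −1, so ξ = 139.6/1 = 139.6 mol/s.
Outlet amounts (n = n₀ + ν ξ):
  A: 2130 − 1(139.6) = 1990
  E: 862 − 1(139.6) = 722.4
  D: 0 + 1(139.6) = 139.6
  B: 0 + 1(139.6) = 139.6
Total out = 2992 mol/s; y_D = 139.6 / 2992 = 0.04667.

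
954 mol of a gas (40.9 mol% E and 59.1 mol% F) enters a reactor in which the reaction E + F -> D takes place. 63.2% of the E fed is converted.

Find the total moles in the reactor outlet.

707 mol

E reacted = 0.632 × 390.2 = 246.6 mol; ν_E = −1, so ξ = 246.6/1 = 246.6 mol.
Outlet amounts (n = n₀ + ν ξ):
  E: 390.2 − 1(246.6) = 143.6
  F: 563.8 − 1(246.6) = 317.2
  D: 0 + 1(246.6) = 246.6
Total out = 143.6 + 317.2 + 246.6 = 707.4 mol.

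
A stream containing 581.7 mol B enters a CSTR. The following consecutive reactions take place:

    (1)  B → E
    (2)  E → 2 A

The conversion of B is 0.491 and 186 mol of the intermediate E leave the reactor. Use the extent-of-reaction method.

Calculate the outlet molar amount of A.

199 mol

Conversion of B: B consumed = 1ξ₁ = 0.491 × 581.7 → ξ₁ = 285.6 mol.
E balance: n_E = 0 + 1ξ₁ − 1ξ₂ = 186 → ξ₂ = (1·285.6 − 186)/1 = 99.61 mol.
Outlet amounts (n = n₀ + Σ ν·ξ):
  B: 581.7 − 1(285.6) = 296.1
  E: 0 + 1(285.6) − 1(99.61) = 186
  A: 0 + 2(99.61) = 199.2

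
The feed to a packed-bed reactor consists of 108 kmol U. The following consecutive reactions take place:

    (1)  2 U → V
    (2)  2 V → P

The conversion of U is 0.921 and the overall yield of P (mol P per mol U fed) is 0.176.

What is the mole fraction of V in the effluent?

0.298

Conversion of U: U consumed = 2ξ₁ = 0.921 × 108 → ξ₁ = 49.73 kmol.
Yield of P: 1ξ₂ / 108 = 0.176 → ξ₂ = 19.01 kmol.
Outlet amounts (n = n₀ + Σ ν·ξ):
  U: 108 − 2(49.73) = 8.532
  V: 0 + 1(49.73) − 2(19.01) = 11.72
  P: 0 + 1(19.01) = 19.01
Total out = 39.26 kmol; y_V = 11.72 / 39.26 = 0.2985.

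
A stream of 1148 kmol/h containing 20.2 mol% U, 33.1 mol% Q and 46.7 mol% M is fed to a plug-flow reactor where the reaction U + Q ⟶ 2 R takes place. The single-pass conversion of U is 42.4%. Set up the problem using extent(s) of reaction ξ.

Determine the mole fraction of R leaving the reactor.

0.171

U reacted = 0.424 × 231.9 = 98.32 kmol/h; ν_U = −1, so ξ = 98.32/1 = 98.32 kmol/h.
Outlet amounts (n = n₀ + ν ξ):
  U: 231.9 − 1(98.32) = 133.6
  Q: 380 − 1(98.32) = 281.7
  R: 0 + 2(98.32) = 196.6
  M: 536.1 (inert)
Total out = 1148 kmol/h; y_R = 196.6 / 1148 = 0.1713.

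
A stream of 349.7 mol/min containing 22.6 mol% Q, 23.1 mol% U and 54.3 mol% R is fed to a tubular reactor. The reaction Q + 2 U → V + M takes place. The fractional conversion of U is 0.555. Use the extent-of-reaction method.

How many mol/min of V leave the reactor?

22.4 mol/min

U reacted = 0.555 × 80.78 = 44.83 mol/min; ν_U = −2, so ξ = 44.83/2 = 22.42 mol/min.
Outlet amounts (n = n₀ + ν ξ):
  Q: 79.03 − 1(22.42) = 56.62
  U: 80.78 − 2(22.42) = 35.95
  V: 0 + 1(22.42) = 22.42
  M: 0 + 1(22.42) = 22.42
  R: 189.9 (inert)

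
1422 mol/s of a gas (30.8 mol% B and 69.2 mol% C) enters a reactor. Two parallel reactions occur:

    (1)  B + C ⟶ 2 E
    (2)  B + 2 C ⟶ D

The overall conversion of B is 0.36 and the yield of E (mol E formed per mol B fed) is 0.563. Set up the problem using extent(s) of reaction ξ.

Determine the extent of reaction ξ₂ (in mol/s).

ξ₂ = 34.4 mol/s

Yield of E: 2ξ₁ / 438 = 0.563 → ξ₁ = 123.3 mol/s.
Conversion of B: 1ξ₁ + 1ξ₂ = 0.36 × 438 = 157.7 → ξ₂ = 34.38 mol/s.
Outlet amounts (n = n₀ + Σ ν·ξ):
  B: 438 − 1(123.3) − 1(34.38) = 280.3
  C: 984 − 1(123.3) − 2(34.38) = 792
  E: 0 + 2(123.3) = 246.6
  D: 0 + 1(34.38) = 34.38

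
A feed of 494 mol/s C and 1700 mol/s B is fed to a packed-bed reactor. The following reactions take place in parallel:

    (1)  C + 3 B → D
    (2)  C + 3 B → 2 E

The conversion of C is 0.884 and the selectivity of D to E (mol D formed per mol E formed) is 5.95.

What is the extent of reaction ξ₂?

Conversion of C: C consumed = 0.884 × 494 = 436.7 mol/s = 1ξ₁ + 1ξ₂.
Selectivity: 1ξ₁ / (2ξ₂) = 5.95 → ξ₁ = 11.9 ξ₂.
Substitute: (1·11.9 + 1) ξ₂ = 436.7 → ξ₂ = 33.85 mol/s, ξ₁ = 402.8 mol/s.
Outlet amounts (n = n₀ + Σ ν·ξ):
  C: 494 − 1(402.8) − 1(33.85) = 57.3
  B: 1700 − 3(402.8) − 3(33.85) = 389.9
  D: 0 + 1(402.8) = 402.8
  E: 0 + 2(33.85) = 67.7

ξ₂ = 33.9 mol/s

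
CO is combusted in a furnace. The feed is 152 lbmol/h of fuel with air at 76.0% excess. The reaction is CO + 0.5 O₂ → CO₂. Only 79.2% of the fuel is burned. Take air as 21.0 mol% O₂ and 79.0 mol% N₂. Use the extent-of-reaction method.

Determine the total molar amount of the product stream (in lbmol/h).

Stoichiometric O₂ = 0.5 × 152 = 76 lbmol/h; O₂ fed = 76 × 1.760 = 133.8 lbmol/h.
N₂ fed = 133.8 × 79/21 = 503.2 lbmol/h.
Fuel reacted = 0.792 × 152 → ξ = 120.4 lbmol/h.
Outlet (n = n₀ + ν ξ):
  CO: 152 − 1(120.4) = 31.62
  O₂: 133.8 − 0.5(120.4) = 73.57
  N₂: 503.2 (inert)
  CO₂: 0 + 1(120.4) = 120.4
Total out = 31.62 + 73.57 + 503.2 + 120.4 = 728.8 lbmol/h.

729 lbmol/h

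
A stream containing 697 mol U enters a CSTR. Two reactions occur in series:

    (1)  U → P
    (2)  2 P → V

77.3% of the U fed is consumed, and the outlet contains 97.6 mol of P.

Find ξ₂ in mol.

Conversion of U: U consumed = 1ξ₁ = 0.773 × 697 → ξ₁ = 538.8 mol.
P balance: n_P = 0 + 1ξ₁ − 2ξ₂ = 97.6 → ξ₂ = (1·538.8 − 97.6)/2 = 220.6 mol.
Outlet amounts (n = n₀ + Σ ν·ξ):
  U: 697 − 1(538.8) = 158.2
  P: 0 + 1(538.8) − 2(220.6) = 97.6
  V: 0 + 1(220.6) = 220.6

ξ₂ = 221 mol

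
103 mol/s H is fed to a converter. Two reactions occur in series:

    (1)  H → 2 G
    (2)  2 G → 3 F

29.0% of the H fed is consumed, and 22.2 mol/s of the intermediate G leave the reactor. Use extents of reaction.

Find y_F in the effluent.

0.371

Conversion of H: H consumed = 1ξ₁ = 0.29 × 103 → ξ₁ = 29.87 mol/s.
G balance: n_G = 0 + 2ξ₁ − 2ξ₂ = 22.2 → ξ₂ = (2·29.87 − 22.2)/2 = 18.77 mol/s.
Outlet amounts (n = n₀ + Σ ν·ξ):
  H: 103 − 1(29.87) = 73.13
  G: 0 + 2(29.87) − 2(18.77) = 22.2
  F: 0 + 3(18.77) = 56.31
Total out = 151.6 mol/s; y_F = 56.31 / 151.6 = 0.3713.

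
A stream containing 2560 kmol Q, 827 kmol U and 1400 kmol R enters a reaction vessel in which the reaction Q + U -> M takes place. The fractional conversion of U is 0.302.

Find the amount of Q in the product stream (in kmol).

U reacted = 0.302 × 827 = 249.8 kmol; ν_U = −1, so ξ = 249.8/1 = 249.8 kmol.
Outlet amounts (n = n₀ + ν ξ):
  Q: 2560 − 1(249.8) = 2310
  U: 827 − 1(249.8) = 577.2
  M: 0 + 1(249.8) = 249.8
  R: 1400 (inert)

2310 kmol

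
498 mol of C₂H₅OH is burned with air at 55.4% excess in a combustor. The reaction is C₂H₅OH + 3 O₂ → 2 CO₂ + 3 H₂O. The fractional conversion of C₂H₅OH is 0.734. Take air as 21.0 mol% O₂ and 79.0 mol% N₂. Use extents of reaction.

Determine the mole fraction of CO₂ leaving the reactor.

Stoichiometric O₂ = 3 × 498 = 1494 mol; O₂ fed = 1494 × 1.554 = 2322 mol.
N₂ fed = 2322 × 79/21 = 8734 mol.
Fuel reacted = 0.734 × 498 → ξ = 365.5 mol.
Outlet (n = n₀ + ν ξ):
  C₂H₅OH: 498 − 1(365.5) = 132.5
  O₂: 2322 − 3(365.5) = 1225
  N₂: 8734 (inert)
  CO₂: 0 + 2(365.5) = 731.1
  H₂O: 0 + 3(365.5) = 1097
Total out = 11920 mol; y_CO₂ = 731.1 / 11920 = 0.06134.

0.0613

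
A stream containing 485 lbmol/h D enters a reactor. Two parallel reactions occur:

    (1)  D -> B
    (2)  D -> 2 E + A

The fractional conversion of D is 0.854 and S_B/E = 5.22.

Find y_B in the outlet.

Conversion of D: D consumed = 0.854 × 485 = 414.2 lbmol/h = 1ξ₁ + 1ξ₂.
Selectivity: 1ξ₁ / (2ξ₂) = 5.22 → ξ₁ = 10.44 ξ₂.
Substitute: (1·10.44 + 1) ξ₂ = 414.2 → ξ₂ = 36.21 lbmol/h, ξ₁ = 378 lbmol/h.
Outlet amounts (n = n₀ + Σ ν·ξ):
  D: 485 − 1(378) − 1(36.21) = 70.81
  B: 0 + 1(378) = 378
  E: 0 + 2(36.21) = 72.41
  A: 0 + 1(36.21) = 36.21
Total out = 557.4 lbmol/h; y_B = 378 / 557.4 = 0.6781.

0.678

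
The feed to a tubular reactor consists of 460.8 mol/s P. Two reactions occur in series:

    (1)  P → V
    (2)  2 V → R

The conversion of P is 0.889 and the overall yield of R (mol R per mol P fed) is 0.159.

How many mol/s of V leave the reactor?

263 mol/s

Conversion of P: P consumed = 1ξ₁ = 0.889 × 460.8 → ξ₁ = 409.7 mol/s.
Yield of R: 1ξ₂ / 460.8 = 0.159 → ξ₂ = 73.27 mol/s.
Outlet amounts (n = n₀ + Σ ν·ξ):
  P: 460.8 − 1(409.7) = 51.15
  V: 0 + 1(409.7) − 2(73.27) = 263.1
  R: 0 + 1(73.27) = 73.27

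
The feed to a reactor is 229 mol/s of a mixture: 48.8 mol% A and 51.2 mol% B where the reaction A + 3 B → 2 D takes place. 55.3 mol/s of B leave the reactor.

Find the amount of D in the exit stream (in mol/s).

41.3 mol/s

For B: n = n₀ − 3ξ → 55.3 = 117.2 − 3ξ, giving ξ = 20.65 mol/s.
Outlet amounts (n = n₀ + ν ξ):
  A: 111.8 − 1(20.65) = 91.1
  B: 117.2 − 3(20.65) = 55.3
  D: 0 + 2(20.65) = 41.3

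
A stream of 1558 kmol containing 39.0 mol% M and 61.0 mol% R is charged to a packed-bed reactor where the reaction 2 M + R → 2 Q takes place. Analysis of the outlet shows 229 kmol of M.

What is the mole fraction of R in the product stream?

0.556

For M: n = n₀ − 2ξ → 229 = 607.6 − 2ξ, giving ξ = 189.3 kmol.
Outlet amounts (n = n₀ + ν ξ):
  M: 607.6 − 2(189.3) = 229
  R: 950.4 − 1(189.3) = 761.1
  Q: 0 + 2(189.3) = 378.6
Total out = 1369 kmol; y_R = 761.1 / 1369 = 0.5561.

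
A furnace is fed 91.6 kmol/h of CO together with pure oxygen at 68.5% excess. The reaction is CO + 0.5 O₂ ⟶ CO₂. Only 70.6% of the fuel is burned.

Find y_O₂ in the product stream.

0.329

Stoichiometric O₂ = 0.5 × 91.6 = 45.8 kmol/h; O₂ fed = 45.8 × 1.685 = 77.17 kmol/h.
Fuel reacted = 0.706 × 91.6 → ξ = 64.67 kmol/h.
Outlet (n = n₀ + ν ξ):
  CO: 91.6 − 1(64.67) = 26.93
  O₂: 77.17 − 0.5(64.67) = 44.84
  CO₂: 0 + 1(64.67) = 64.67
Total out = 136.4 kmol/h; y_O₂ = 44.84 / 136.4 = 0.3286.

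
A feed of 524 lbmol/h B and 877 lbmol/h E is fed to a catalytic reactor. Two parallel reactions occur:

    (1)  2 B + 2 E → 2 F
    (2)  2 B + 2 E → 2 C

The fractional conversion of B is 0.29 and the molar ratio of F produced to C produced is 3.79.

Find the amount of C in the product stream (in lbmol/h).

Conversion of B: B consumed = 0.29 × 524 = 152 lbmol/h = 2ξ₁ + 2ξ₂.
Selectivity: 2ξ₁ / (2ξ₂) = 3.79 → ξ₁ = 3.79 ξ₂.
Substitute: (2·3.79 + 2) ξ₂ = 152 → ξ₂ = 15.86 lbmol/h, ξ₁ = 60.12 lbmol/h.
Outlet amounts (n = n₀ + Σ ν·ξ):
  B: 524 − 2(60.12) − 2(15.86) = 372
  E: 877 − 2(60.12) − 2(15.86) = 725
  F: 0 + 2(60.12) = 120.2
  C: 0 + 2(15.86) = 31.72

31.7 lbmol/h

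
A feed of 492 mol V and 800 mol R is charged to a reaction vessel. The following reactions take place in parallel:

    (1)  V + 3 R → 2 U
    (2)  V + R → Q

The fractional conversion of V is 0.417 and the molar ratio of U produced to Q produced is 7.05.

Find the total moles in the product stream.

Conversion of V: V consumed = 0.417 × 492 = 205.2 mol = 1ξ₁ + 1ξ₂.
Selectivity: 2ξ₁ / (1ξ₂) = 7.05 → ξ₁ = 3.525 ξ₂.
Substitute: (1·3.525 + 1) ξ₂ = 205.2 → ξ₂ = 45.34 mol, ξ₁ = 159.8 mol.
Outlet amounts (n = n₀ + Σ ν·ξ):
  V: 492 − 1(159.8) − 1(45.34) = 286.8
  R: 800 − 3(159.8) − 1(45.34) = 275.2
  U: 0 + 2(159.8) = 319.6
  Q: 0 + 1(45.34) = 45.34
Total out = 286.8 + 275.2 + 319.6 + 45.34 = 927 mol.

927 mol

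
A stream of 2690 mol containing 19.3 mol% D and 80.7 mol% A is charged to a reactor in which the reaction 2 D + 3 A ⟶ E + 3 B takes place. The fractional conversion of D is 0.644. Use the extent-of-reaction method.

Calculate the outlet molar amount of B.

502 mol

D reacted = 0.644 × 519.2 = 334.3 mol; ν_D = −2, so ξ = 334.3/2 = 167.2 mol.
Outlet amounts (n = n₀ + ν ξ):
  D: 519.2 − 2(167.2) = 184.8
  A: 2171 − 3(167.2) = 1669
  E: 0 + 1(167.2) = 167.2
  B: 0 + 3(167.2) = 501.5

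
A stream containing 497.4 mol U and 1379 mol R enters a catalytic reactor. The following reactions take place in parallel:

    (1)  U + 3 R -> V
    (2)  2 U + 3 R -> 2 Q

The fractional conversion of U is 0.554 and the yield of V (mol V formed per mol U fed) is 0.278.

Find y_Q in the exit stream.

Yield of V: 1ξ₁ / 497.4 = 0.278 → ξ₁ = 138.3 mol.
Conversion of U: 1ξ₁ + 2ξ₂ = 0.554 × 497.4 = 275.6 → ξ₂ = 68.64 mol.
Outlet amounts (n = n₀ + Σ ν·ξ):
  U: 497.4 − 1(138.3) − 2(68.64) = 221.8
  R: 1379 − 3(138.3) − 3(68.64) = 758.2
  V: 0 + 1(138.3) = 138.3
  Q: 0 + 2(68.64) = 137.3
Total out = 1256 mol; y_Q = 137.3 / 1256 = 0.1093.

0.109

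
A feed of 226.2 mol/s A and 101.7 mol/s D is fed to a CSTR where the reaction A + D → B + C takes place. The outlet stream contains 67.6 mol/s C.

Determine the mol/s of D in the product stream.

34.1 mol/s

For C: n = n₀ + 1ξ → 67.6 = 0 + 1ξ, giving ξ = 67.6 mol/s.
Outlet amounts (n = n₀ + ν ξ):
  A: 226.2 − 1(67.6) = 158.6
  D: 101.7 − 1(67.6) = 34.1
  B: 0 + 1(67.6) = 67.6
  C: 0 + 1(67.6) = 67.6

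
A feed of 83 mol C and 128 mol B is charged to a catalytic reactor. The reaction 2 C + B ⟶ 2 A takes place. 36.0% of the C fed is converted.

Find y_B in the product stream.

C reacted = 0.36 × 83 = 29.88 mol; ν_C = −2, so ξ = 29.88/2 = 14.94 mol.
Outlet amounts (n = n₀ + ν ξ):
  C: 83 − 2(14.94) = 53.12
  B: 128 − 1(14.94) = 113.1
  A: 0 + 2(14.94) = 29.88
Total out = 196.1 mol; y_B = 113.1 / 196.1 = 0.5767.

0.577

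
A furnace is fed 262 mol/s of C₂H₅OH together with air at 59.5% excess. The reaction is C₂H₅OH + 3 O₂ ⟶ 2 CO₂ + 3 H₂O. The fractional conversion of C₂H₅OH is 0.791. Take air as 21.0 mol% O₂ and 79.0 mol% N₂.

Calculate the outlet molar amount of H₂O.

622 mol/s

Stoichiometric O₂ = 3 × 262 = 786 mol/s; O₂ fed = 786 × 1.595 = 1254 mol/s.
N₂ fed = 1254 × 79/21 = 4716 mol/s.
Fuel reacted = 0.791 × 262 → ξ = 207.2 mol/s.
Outlet (n = n₀ + ν ξ):
  C₂H₅OH: 262 − 1(207.2) = 54.76
  O₂: 1254 − 3(207.2) = 631.9
  N₂: 4716 (inert)
  CO₂: 0 + 2(207.2) = 414.5
  H₂O: 0 + 3(207.2) = 621.7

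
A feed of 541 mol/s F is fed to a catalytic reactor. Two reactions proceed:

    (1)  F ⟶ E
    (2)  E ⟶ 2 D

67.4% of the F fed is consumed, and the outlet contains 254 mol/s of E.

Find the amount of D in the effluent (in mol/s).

221 mol/s

Conversion of F: F consumed = 1ξ₁ = 0.674 × 541 → ξ₁ = 364.6 mol/s.
E balance: n_E = 0 + 1ξ₁ − 1ξ₂ = 254 → ξ₂ = (1·364.6 − 254)/1 = 110.6 mol/s.
Outlet amounts (n = n₀ + Σ ν·ξ):
  F: 541 − 1(364.6) = 176.4
  E: 0 + 1(364.6) − 1(110.6) = 254
  D: 0 + 2(110.6) = 221.3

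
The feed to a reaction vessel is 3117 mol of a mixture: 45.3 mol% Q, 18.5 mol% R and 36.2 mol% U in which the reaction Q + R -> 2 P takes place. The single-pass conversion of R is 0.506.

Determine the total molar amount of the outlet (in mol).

3120 mol

R reacted = 0.506 × 576.6 = 291.8 mol; ν_R = −1, so ξ = 291.8/1 = 291.8 mol.
Outlet amounts (n = n₀ + ν ξ):
  Q: 1412 − 1(291.8) = 1120
  R: 576.6 − 1(291.8) = 284.9
  P: 0 + 2(291.8) = 583.6
  U: 1128 (inert)
Total out = 1120 + 284.9 + 583.6 + 1128 = 3117 mol.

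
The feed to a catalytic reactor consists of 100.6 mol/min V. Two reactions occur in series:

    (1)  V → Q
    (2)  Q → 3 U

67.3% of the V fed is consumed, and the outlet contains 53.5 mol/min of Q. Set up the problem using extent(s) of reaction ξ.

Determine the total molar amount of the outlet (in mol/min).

Conversion of V: V consumed = 1ξ₁ = 0.673 × 100.6 → ξ₁ = 67.7 mol/min.
Q balance: n_Q = 0 + 1ξ₁ − 1ξ₂ = 53.5 → ξ₂ = (1·67.7 − 53.5)/1 = 14.2 mol/min.
Outlet amounts (n = n₀ + Σ ν·ξ):
  V: 100.6 − 1(67.7) = 32.9
  Q: 0 + 1(67.7) − 1(14.2) = 53.5
  U: 0 + 3(14.2) = 42.61
Total out = 32.9 + 53.5 + 42.61 = 129 mol/min.

129 mol/min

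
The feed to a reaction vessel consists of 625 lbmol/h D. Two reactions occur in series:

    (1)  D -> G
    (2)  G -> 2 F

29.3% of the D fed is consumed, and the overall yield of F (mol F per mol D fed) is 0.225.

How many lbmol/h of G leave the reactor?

113 lbmol/h

Conversion of D: D consumed = 1ξ₁ = 0.293 × 625 → ξ₁ = 183.1 lbmol/h.
Yield of F: 2ξ₂ / 625 = 0.225 → ξ₂ = 70.31 lbmol/h.
Outlet amounts (n = n₀ + Σ ν·ξ):
  D: 625 − 1(183.1) = 441.9
  G: 0 + 1(183.1) − 1(70.31) = 112.8
  F: 0 + 2(70.31) = 140.6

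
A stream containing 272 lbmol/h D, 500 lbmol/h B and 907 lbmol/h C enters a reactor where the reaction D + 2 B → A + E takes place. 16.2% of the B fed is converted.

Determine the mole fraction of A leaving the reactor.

0.0247

B reacted = 0.162 × 500 = 81 lbmol/h; ν_B = −2, so ξ = 81/2 = 40.5 lbmol/h.
Outlet amounts (n = n₀ + ν ξ):
  D: 272 − 1(40.5) = 231.5
  B: 500 − 2(40.5) = 419
  A: 0 + 1(40.5) = 40.5
  E: 0 + 1(40.5) = 40.5
  C: 907 (inert)
Total out = 1638 lbmol/h; y_A = 40.5 / 1638 = 0.02472.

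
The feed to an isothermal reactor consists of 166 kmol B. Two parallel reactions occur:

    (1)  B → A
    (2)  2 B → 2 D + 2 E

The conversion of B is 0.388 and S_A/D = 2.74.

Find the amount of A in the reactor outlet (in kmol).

47.2 kmol

Conversion of B: B consumed = 0.388 × 166 = 64.41 kmol = 1ξ₁ + 2ξ₂.
Selectivity: 1ξ₁ / (2ξ₂) = 2.74 → ξ₁ = 5.48 ξ₂.
Substitute: (1·5.48 + 2) ξ₂ = 64.41 → ξ₂ = 8.611 kmol, ξ₁ = 47.19 kmol.
Outlet amounts (n = n₀ + Σ ν·ξ):
  B: 166 − 1(47.19) − 2(8.611) = 101.6
  A: 0 + 1(47.19) = 47.19
  D: 0 + 2(8.611) = 17.22
  E: 0 + 2(8.611) = 17.22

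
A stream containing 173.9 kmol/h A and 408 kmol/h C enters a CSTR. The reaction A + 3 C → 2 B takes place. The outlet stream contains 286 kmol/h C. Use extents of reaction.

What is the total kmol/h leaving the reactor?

For C: n = n₀ − 3ξ → 286 = 408 − 3ξ, giving ξ = 40.67 kmol/h.
Outlet amounts (n = n₀ + ν ξ):
  A: 173.9 − 1(40.67) = 133.2
  C: 408 − 3(40.67) = 286
  B: 0 + 2(40.67) = 81.33
Total out = 133.2 + 286 + 81.33 = 500.6 kmol/h.

501 kmol/h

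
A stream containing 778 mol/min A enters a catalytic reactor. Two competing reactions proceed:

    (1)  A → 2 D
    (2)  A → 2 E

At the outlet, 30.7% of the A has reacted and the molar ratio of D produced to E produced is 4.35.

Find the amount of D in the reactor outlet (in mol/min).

388 mol/min

Conversion of A: A consumed = 0.307 × 778 = 238.8 mol/min = 1ξ₁ + 1ξ₂.
Selectivity: 2ξ₁ / (2ξ₂) = 4.35 → ξ₁ = 4.35 ξ₂.
Substitute: (1·4.35 + 1) ξ₂ = 238.8 → ξ₂ = 44.64 mol/min, ξ₁ = 194.2 mol/min.
Outlet amounts (n = n₀ + Σ ν·ξ):
  A: 778 − 1(194.2) − 1(44.64) = 539.2
  D: 0 + 2(194.2) = 388.4
  E: 0 + 2(44.64) = 89.29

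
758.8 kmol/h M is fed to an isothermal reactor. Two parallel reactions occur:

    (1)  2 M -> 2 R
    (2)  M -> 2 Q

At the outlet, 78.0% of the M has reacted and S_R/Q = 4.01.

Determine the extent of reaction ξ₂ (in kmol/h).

Conversion of M: M consumed = 0.78 × 758.8 = 591.9 kmol/h = 2ξ₁ + 1ξ₂.
Selectivity: 2ξ₁ / (2ξ₂) = 4.01 → ξ₁ = 4.01 ξ₂.
Substitute: (2·4.01 + 1) ξ₂ = 591.9 → ξ₂ = 65.62 kmol/h, ξ₁ = 263.1 kmol/h.
Outlet amounts (n = n₀ + Σ ν·ξ):
  M: 758.8 − 2(263.1) − 1(65.62) = 166.9
  R: 0 + 2(263.1) = 526.2
  Q: 0 + 2(65.62) = 131.2

ξ₂ = 65.6 kmol/h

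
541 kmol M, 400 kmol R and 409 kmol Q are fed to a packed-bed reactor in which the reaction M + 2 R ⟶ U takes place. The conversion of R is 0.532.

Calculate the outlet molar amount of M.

435 kmol

R reacted = 0.532 × 400 = 212.8 kmol; ν_R = −2, so ξ = 212.8/2 = 106.4 kmol.
Outlet amounts (n = n₀ + ν ξ):
  M: 541 − 1(106.4) = 434.6
  R: 400 − 2(106.4) = 187.2
  U: 0 + 1(106.4) = 106.4
  Q: 409 (inert)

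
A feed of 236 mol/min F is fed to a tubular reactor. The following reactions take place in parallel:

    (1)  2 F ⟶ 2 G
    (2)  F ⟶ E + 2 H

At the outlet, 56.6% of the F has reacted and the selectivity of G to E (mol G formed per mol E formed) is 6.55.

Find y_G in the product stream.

Conversion of F: F consumed = 0.566 × 236 = 133.6 mol/min = 2ξ₁ + 1ξ₂.
Selectivity: 2ξ₁ / (1ξ₂) = 6.55 → ξ₁ = 3.275 ξ₂.
Substitute: (2·3.275 + 1) ξ₂ = 133.6 → ξ₂ = 17.69 mol/min, ξ₁ = 57.94 mol/min.
Outlet amounts (n = n₀ + Σ ν·ξ):
  F: 236 − 2(57.94) − 1(17.69) = 102.4
  G: 0 + 2(57.94) = 115.9
  E: 0 + 1(17.69) = 17.69
  H: 0 + 2(17.69) = 35.38
Total out = 271.4 mol/min; y_G = 115.9 / 271.4 = 0.427.

0.427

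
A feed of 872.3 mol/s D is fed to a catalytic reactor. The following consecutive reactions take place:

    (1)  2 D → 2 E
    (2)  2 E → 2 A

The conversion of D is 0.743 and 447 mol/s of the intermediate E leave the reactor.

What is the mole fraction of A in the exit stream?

0.231

Conversion of D: D consumed = 2ξ₁ = 0.743 × 872.3 → ξ₁ = 324.1 mol/s.
E balance: n_E = 0 + 2ξ₁ − 2ξ₂ = 447 → ξ₂ = (2·324.1 − 447)/2 = 100.6 mol/s.
Outlet amounts (n = n₀ + Σ ν·ξ):
  D: 872.3 − 2(324.1) = 224.2
  E: 0 + 2(324.1) − 2(100.6) = 447
  A: 0 + 2(100.6) = 201.1
Total out = 872.3 mol/s; y_A = 201.1 / 872.3 = 0.2306.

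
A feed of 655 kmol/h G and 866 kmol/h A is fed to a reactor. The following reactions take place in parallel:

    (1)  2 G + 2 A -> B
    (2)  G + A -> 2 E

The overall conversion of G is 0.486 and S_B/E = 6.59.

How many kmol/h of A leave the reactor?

Conversion of G: G consumed = 0.486 × 655 = 318.3 kmol/h = 2ξ₁ + 1ξ₂.
Selectivity: 1ξ₁ / (2ξ₂) = 6.59 → ξ₁ = 13.18 ξ₂.
Substitute: (2·13.18 + 1) ξ₂ = 318.3 → ξ₂ = 11.63 kmol/h, ξ₁ = 153.3 kmol/h.
Outlet amounts (n = n₀ + Σ ν·ξ):
  G: 655 − 2(153.3) − 1(11.63) = 336.7
  A: 866 − 2(153.3) − 1(11.63) = 547.7
  B: 0 + 1(153.3) = 153.3
  E: 0 + 2(11.63) = 23.27

548 kmol/h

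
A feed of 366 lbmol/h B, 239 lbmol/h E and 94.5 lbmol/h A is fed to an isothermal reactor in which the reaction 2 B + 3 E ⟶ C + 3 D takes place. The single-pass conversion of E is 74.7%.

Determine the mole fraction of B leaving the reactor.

E reacted = 0.747 × 239 = 178.5 lbmol/h; ν_E = −3, so ξ = 178.5/3 = 59.51 lbmol/h.
Outlet amounts (n = n₀ + ν ξ):
  B: 366 − 2(59.51) = 247
  E: 239 − 3(59.51) = 60.47
  C: 0 + 1(59.51) = 59.51
  D: 0 + 3(59.51) = 178.5
  A: 94.5 (inert)
Total out = 640 lbmol/h; y_B = 247 / 640 = 0.3859.

0.386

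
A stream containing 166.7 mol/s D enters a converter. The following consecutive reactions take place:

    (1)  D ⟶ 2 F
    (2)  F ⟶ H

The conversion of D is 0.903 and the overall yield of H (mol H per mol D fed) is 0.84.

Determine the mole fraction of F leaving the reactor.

Conversion of D: D consumed = 1ξ₁ = 0.903 × 166.7 → ξ₁ = 150.5 mol/s.
Yield of H: 1ξ₂ / 166.7 = 0.84 → ξ₂ = 140 mol/s.
Outlet amounts (n = n₀ + Σ ν·ξ):
  D: 166.7 − 1(150.5) = 16.17
  F: 0 + 2(150.5) − 1(140) = 161
  H: 0 + 1(140) = 140
Total out = 317.2 mol/s; y_F = 161 / 317.2 = 0.5076.

0.508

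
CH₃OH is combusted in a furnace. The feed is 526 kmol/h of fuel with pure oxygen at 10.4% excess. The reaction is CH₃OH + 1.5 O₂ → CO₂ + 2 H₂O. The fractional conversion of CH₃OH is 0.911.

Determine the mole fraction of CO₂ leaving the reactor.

Stoichiometric O₂ = 1.5 × 526 = 789 kmol/h; O₂ fed = 789 × 1.104 = 871.1 kmol/h.
Fuel reacted = 0.911 × 526 → ξ = 479.2 kmol/h.
Outlet (n = n₀ + ν ξ):
  CH₃OH: 526 − 1(479.2) = 46.81
  O₂: 871.1 − 1.5(479.2) = 152.3
  CO₂: 0 + 1(479.2) = 479.2
  H₂O: 0 + 2(479.2) = 958.4
Total out = 1637 kmol/h; y_CO₂ = 479.2 / 1637 = 0.2928.

0.293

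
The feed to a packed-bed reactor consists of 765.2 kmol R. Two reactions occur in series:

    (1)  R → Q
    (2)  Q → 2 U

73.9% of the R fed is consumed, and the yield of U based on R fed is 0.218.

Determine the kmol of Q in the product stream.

482 kmol

Conversion of R: R consumed = 1ξ₁ = 0.739 × 765.2 → ξ₁ = 565.5 kmol.
Yield of U: 2ξ₂ / 765.2 = 0.218 → ξ₂ = 83.41 kmol.
Outlet amounts (n = n₀ + Σ ν·ξ):
  R: 765.2 − 1(565.5) = 199.7
  Q: 0 + 1(565.5) − 1(83.41) = 482.1
  U: 0 + 2(83.41) = 166.8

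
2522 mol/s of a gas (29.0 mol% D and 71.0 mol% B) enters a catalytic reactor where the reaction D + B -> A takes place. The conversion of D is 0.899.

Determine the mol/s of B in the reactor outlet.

1130 mol/s

D reacted = 0.899 × 731.4 = 657.5 mol/s; ν_D = −1, so ξ = 657.5/1 = 657.5 mol/s.
Outlet amounts (n = n₀ + ν ξ):
  D: 731.4 − 1(657.5) = 73.87
  B: 1791 − 1(657.5) = 1133
  A: 0 + 1(657.5) = 657.5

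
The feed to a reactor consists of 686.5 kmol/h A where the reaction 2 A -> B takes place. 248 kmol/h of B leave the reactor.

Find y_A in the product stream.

0.434

For B: n = n₀ + 1ξ → 248 = 0 + 1ξ, giving ξ = 248 kmol/h.
Outlet amounts (n = n₀ + ν ξ):
  A: 686.5 − 2(248) = 190.5
  B: 0 + 1(248) = 248
Total out = 438.5 kmol/h; y_A = 190.5 / 438.5 = 0.4344.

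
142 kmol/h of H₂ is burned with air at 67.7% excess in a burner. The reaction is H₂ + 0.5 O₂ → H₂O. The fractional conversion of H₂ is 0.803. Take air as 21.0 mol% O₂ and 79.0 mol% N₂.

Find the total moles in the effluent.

652 kmol/h

Stoichiometric O₂ = 0.5 × 142 = 71 kmol/h; O₂ fed = 71 × 1.677 = 119.1 kmol/h.
N₂ fed = 119.1 × 79/21 = 447.9 kmol/h.
Fuel reacted = 0.803 × 142 → ξ = 114 kmol/h.
Outlet (n = n₀ + ν ξ):
  H₂: 142 − 1(114) = 27.97
  O₂: 119.1 − 0.5(114) = 62.05
  N₂: 447.9 (inert)
  H₂O: 0 + 1(114) = 114
Total out = 27.97 + 62.05 + 447.9 + 114 = 652 kmol/h.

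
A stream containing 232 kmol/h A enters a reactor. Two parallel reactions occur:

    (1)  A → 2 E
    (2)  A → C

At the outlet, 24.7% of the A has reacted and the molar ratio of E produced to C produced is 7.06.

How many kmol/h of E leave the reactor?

89.3 kmol/h

Conversion of A: A consumed = 0.247 × 232 = 57.3 kmol/h = 1ξ₁ + 1ξ₂.
Selectivity: 2ξ₁ / (1ξ₂) = 7.06 → ξ₁ = 3.53 ξ₂.
Substitute: (1·3.53 + 1) ξ₂ = 57.3 → ξ₂ = 12.65 kmol/h, ξ₁ = 44.65 kmol/h.
Outlet amounts (n = n₀ + Σ ν·ξ):
  A: 232 − 1(44.65) − 1(12.65) = 174.7
  E: 0 + 2(44.65) = 89.31
  C: 0 + 1(12.65) = 12.65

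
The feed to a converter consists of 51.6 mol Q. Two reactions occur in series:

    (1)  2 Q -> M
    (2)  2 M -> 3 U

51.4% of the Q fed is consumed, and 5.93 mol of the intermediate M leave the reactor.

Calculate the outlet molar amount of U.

Conversion of Q: Q consumed = 2ξ₁ = 0.514 × 51.6 → ξ₁ = 13.26 mol.
M balance: n_M = 0 + 1ξ₁ − 2ξ₂ = 5.93 → ξ₂ = (1·13.26 − 5.93)/2 = 3.666 mol.
Outlet amounts (n = n₀ + Σ ν·ξ):
  Q: 51.6 − 2(13.26) = 25.08
  M: 0 + 1(13.26) − 2(3.666) = 5.93
  U: 0 + 3(3.666) = 11

11 mol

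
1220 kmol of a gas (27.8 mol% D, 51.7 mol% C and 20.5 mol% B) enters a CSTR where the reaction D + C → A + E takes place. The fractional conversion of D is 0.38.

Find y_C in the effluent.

D reacted = 0.38 × 339.2 = 128.9 kmol; ν_D = −1, so ξ = 128.9/1 = 128.9 kmol.
Outlet amounts (n = n₀ + ν ξ):
  D: 339.2 − 1(128.9) = 210.3
  C: 630.7 − 1(128.9) = 501.9
  A: 0 + 1(128.9) = 128.9
  E: 0 + 1(128.9) = 128.9
  B: 250.1 (inert)
Total out = 1220 kmol; y_C = 501.9 / 1220 = 0.4114.

0.411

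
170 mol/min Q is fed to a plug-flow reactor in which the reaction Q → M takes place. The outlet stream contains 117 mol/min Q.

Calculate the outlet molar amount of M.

53 mol/min

For Q: n = n₀ − 1ξ → 117 = 170 − 1ξ, giving ξ = 53 mol/min.
Outlet amounts (n = n₀ + ν ξ):
  Q: 170 − 1(53) = 117
  M: 0 + 1(53) = 53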